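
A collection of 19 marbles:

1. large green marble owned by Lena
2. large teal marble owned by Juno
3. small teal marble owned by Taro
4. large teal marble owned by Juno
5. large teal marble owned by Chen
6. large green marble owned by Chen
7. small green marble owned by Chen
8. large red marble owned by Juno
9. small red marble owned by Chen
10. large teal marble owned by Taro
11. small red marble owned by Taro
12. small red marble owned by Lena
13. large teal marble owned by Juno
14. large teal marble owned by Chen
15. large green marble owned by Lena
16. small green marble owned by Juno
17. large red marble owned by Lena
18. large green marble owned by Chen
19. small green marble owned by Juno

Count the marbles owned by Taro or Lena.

7

Lena: 4; Taro: 3; together 4 + 3 = 7.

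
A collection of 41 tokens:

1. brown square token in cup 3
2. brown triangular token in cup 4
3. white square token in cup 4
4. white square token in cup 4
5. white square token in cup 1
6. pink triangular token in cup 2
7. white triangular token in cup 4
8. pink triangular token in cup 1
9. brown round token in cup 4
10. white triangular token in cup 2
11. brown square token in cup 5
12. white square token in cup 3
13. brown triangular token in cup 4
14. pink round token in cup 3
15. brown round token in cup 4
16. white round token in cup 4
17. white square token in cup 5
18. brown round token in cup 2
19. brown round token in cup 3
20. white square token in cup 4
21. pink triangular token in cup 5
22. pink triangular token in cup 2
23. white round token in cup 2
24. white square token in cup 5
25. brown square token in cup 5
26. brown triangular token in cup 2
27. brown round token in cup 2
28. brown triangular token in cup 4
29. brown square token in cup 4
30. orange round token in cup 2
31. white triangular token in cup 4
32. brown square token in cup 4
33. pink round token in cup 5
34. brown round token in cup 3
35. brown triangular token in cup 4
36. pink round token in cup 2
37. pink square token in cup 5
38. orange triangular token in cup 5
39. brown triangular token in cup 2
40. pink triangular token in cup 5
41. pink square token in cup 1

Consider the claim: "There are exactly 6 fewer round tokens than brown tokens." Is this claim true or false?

False

round tokens: 12.
brown tokens: 17.
The claim requires 17 − 12 (= 5) to equal 6, which does not hold.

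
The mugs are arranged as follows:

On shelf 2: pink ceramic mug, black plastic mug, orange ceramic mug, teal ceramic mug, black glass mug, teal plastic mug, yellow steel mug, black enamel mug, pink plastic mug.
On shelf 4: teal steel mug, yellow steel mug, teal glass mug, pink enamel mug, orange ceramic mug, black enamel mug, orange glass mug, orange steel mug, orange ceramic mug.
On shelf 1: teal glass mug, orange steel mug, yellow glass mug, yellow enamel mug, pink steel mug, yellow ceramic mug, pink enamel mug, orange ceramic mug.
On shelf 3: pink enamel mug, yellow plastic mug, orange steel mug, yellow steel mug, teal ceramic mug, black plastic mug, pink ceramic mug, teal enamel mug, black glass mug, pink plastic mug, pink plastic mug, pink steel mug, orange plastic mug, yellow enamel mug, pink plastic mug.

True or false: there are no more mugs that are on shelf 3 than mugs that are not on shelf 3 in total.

True

mugs on shelf 3: 15.
mugs that are not on shelf 3: 26.
The claim requires 15 ≤ 26, which holds.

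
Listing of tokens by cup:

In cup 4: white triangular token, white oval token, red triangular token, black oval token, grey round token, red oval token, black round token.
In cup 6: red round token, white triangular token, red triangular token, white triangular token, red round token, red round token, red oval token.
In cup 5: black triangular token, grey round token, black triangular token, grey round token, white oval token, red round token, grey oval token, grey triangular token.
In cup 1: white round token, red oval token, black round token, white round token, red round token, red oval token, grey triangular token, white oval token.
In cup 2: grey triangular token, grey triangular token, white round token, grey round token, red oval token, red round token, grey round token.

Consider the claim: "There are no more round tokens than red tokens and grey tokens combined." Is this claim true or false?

round tokens: 16.
red tokens: 13; grey tokens: 10; combined: 13 + 10 = 23.
The claim requires 16 ≤ 23, which holds.

True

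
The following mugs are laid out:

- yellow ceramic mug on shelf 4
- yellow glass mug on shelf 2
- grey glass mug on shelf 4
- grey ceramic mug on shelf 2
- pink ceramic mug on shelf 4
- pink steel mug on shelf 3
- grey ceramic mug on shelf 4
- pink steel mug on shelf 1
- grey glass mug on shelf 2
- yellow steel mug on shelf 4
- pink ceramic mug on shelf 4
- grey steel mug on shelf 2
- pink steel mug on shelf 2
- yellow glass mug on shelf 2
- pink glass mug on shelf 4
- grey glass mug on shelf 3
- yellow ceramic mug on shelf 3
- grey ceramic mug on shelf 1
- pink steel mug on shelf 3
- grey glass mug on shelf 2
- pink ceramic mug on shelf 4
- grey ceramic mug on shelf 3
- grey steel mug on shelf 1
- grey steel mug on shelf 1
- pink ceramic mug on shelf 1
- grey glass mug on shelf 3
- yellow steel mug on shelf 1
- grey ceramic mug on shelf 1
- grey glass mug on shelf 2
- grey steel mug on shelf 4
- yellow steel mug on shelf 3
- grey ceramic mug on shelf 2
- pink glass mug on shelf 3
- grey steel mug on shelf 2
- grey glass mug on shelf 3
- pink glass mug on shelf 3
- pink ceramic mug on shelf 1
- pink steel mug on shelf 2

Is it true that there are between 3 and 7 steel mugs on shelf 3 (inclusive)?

True

|steel mugs on shelf 3| = 3.
The claim requires 3 ≤ 3 ≤ 7, which holds.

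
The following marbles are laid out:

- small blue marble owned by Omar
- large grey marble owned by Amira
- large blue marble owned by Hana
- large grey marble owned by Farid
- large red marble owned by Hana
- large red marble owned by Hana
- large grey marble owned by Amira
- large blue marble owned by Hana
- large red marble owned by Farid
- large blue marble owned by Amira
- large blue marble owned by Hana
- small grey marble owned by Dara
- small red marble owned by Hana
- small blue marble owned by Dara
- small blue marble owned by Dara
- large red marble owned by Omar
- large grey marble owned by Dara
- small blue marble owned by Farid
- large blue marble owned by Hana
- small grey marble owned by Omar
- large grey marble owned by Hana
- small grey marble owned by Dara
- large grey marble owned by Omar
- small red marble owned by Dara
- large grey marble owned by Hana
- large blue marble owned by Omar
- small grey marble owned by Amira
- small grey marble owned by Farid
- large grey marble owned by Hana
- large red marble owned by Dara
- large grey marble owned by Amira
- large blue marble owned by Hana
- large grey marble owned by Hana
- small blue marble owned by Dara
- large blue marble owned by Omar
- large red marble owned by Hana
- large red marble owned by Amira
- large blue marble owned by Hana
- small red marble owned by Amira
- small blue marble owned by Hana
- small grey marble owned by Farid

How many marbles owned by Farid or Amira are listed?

12

Amira: 7; Farid: 5; together 7 + 5 = 12.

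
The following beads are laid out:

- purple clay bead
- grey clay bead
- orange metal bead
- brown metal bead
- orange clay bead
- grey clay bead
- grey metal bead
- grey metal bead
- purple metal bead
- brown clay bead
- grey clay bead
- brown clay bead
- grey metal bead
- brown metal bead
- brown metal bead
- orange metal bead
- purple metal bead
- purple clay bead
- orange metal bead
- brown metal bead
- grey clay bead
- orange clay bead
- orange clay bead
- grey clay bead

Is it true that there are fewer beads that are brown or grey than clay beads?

False

beads that are brown or grey: 14.
clay beads: 12.
The claim requires 14 < 12, which does not hold.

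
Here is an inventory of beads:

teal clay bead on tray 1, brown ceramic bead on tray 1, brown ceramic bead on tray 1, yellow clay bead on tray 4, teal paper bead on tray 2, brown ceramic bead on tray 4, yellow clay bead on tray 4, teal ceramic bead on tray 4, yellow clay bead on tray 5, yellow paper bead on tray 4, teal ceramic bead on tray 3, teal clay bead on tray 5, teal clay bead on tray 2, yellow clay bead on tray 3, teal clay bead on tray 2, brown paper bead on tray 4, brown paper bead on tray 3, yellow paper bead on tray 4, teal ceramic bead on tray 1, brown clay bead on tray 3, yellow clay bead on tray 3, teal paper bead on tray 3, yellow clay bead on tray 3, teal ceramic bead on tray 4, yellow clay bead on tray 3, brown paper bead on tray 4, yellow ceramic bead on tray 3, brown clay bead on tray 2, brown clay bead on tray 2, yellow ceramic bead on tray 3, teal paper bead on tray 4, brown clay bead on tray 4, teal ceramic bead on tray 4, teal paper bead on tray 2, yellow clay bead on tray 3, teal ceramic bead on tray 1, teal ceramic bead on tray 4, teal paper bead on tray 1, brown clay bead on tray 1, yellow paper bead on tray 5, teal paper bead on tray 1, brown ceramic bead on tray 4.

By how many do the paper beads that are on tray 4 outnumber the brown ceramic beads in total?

paper beads on tray 4: 5.
brown ceramic beads: 4.
5 − 4 = 1.

1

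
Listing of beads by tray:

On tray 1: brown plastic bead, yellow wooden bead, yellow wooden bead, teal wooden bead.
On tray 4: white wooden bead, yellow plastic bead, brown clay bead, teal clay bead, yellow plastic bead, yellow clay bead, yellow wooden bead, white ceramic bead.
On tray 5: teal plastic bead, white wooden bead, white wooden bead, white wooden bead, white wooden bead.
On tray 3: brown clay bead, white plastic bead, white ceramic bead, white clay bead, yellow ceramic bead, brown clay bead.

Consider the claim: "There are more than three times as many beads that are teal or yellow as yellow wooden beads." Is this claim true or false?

|beads that are teal or yellow| = 10.
|yellow wooden beads| = 3.
The claim requires 10 > 3 × 3 = 9, which holds.

True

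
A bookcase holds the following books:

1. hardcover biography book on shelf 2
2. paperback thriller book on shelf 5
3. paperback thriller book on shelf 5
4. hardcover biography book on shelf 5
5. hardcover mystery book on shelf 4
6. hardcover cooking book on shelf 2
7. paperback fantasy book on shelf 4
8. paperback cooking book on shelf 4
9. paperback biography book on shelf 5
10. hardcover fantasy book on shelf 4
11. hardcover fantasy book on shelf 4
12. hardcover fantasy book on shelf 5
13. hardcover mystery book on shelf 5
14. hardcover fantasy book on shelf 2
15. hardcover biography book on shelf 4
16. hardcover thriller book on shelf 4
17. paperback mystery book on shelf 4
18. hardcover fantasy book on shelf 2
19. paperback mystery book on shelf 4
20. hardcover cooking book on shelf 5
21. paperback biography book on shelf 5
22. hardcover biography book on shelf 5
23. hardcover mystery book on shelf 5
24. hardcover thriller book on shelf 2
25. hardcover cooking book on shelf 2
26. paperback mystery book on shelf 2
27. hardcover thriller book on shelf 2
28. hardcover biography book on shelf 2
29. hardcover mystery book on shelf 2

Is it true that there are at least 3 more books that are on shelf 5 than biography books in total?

True

books on shelf 5: 10.
biography books: 7.
The claim requires 10 − 7 = 3 ≥ 3, which holds.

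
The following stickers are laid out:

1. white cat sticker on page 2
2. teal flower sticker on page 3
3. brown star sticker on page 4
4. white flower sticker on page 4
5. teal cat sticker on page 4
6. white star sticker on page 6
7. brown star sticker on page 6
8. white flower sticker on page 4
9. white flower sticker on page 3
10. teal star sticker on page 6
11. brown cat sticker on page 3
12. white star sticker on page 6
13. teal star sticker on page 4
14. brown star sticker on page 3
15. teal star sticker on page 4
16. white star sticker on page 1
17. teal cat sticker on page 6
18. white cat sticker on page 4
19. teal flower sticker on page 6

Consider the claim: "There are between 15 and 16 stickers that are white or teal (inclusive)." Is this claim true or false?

True

stickers that are white or teal: 15.
The claim requires 15 ≤ 15 ≤ 16, which holds.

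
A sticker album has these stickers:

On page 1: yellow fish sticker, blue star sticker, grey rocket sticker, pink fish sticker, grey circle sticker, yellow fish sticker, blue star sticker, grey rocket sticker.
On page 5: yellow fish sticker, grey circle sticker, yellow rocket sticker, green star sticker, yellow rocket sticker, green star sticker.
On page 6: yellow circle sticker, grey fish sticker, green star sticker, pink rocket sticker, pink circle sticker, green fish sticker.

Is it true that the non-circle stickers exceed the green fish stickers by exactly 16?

There are 16 non-circle stickers.
There is 1 green fish sticker.
The claim requires 16 − 1 (= 15) to equal 16, which does not hold.

False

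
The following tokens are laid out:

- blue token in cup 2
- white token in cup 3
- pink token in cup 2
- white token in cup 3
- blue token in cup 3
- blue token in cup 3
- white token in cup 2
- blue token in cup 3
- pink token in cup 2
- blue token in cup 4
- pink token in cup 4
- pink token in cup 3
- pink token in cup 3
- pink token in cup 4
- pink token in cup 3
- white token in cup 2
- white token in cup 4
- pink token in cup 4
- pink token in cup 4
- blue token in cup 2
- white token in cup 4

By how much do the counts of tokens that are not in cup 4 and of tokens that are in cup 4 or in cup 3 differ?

tokens that are not in cup 4: 14. tokens in cup 4 or in cup 3: 15.
|14 − 15| = 15 − 14 = 1.

1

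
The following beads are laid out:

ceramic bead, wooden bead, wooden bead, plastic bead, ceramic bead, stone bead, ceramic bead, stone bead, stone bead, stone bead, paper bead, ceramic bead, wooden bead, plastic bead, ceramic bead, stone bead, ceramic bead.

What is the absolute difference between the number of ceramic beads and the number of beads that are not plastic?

ceramic beads: 6. beads that are not plastic: 15.
|6 − 15| = 15 − 6 = 9.

9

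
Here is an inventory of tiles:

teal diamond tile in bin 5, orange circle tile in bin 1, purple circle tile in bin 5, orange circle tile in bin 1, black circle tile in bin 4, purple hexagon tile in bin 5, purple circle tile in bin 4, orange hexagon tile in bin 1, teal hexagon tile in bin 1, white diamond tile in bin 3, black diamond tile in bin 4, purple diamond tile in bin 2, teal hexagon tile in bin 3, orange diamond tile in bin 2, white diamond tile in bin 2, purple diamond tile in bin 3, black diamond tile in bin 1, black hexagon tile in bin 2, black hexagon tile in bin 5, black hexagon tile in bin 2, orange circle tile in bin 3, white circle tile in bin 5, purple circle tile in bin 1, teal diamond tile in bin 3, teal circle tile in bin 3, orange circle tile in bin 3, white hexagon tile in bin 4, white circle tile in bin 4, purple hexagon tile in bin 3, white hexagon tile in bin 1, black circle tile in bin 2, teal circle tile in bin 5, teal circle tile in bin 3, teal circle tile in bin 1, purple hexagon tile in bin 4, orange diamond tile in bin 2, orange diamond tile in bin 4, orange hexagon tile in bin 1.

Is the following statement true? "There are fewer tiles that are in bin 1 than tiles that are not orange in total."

There are 9 tiles in bin 1.
There are 29 tiles that are not orange.
The claim requires 9 < 29, which holds.

True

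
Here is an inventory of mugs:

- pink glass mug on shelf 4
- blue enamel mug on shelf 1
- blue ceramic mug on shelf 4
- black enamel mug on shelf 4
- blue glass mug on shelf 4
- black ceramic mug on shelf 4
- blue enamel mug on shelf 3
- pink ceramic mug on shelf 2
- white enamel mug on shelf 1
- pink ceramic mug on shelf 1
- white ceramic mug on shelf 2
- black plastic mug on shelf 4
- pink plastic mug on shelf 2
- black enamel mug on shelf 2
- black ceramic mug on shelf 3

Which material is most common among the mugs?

Counts by material: ceramic 6, enamel 5, plastic 2, glass 2.
The maximum is 6, held uniquely by ceramic.

ceramic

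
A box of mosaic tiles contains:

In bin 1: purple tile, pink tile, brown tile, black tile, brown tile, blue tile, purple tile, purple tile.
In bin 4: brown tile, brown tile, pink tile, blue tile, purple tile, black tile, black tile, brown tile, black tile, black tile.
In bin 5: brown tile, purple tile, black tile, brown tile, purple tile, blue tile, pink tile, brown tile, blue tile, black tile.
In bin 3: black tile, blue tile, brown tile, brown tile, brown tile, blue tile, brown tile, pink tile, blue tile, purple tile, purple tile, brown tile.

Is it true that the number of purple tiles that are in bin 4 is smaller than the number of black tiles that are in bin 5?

|purple tiles in bin 4| = 1.
|black tiles in bin 5| = 2.
The claim requires 1 < 2, which holds.

True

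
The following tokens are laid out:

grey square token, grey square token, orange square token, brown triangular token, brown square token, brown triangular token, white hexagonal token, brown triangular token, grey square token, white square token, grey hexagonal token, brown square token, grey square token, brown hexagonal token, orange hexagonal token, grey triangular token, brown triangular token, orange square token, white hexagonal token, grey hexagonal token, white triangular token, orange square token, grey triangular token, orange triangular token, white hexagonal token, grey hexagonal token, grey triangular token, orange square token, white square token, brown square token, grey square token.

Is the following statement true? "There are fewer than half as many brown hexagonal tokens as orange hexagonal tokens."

False

brown hexagonal tokens: 1.
orange hexagonal tokens: 1.
The claim requires 2 × 1 = 2 < 1, which does not hold.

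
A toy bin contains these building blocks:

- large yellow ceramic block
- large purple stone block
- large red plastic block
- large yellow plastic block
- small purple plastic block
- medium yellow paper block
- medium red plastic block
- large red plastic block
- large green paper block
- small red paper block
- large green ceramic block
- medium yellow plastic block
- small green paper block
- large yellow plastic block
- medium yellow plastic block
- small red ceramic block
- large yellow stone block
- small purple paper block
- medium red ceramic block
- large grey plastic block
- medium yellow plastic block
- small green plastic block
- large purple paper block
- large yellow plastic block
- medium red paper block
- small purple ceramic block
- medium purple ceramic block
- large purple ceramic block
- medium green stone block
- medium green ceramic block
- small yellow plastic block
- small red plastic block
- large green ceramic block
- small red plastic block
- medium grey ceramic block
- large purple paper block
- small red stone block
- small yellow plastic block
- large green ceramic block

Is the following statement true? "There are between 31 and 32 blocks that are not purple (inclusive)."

True

blocks that are not purple: 31.
The claim requires 31 ≤ 31 ≤ 32, which holds.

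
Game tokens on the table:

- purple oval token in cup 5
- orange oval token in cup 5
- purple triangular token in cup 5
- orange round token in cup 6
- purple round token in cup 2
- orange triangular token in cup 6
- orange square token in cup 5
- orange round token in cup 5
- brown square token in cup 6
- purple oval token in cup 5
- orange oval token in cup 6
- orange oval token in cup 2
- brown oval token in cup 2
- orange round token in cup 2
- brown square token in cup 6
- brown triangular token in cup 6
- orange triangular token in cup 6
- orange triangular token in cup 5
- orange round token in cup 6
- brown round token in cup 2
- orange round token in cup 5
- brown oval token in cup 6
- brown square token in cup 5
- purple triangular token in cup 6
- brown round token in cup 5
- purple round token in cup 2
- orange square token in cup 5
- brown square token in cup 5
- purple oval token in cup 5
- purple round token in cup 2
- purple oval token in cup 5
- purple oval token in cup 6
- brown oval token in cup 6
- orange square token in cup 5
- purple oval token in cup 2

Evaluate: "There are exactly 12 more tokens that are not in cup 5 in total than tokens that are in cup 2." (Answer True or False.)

|tokens that are not in cup 5| = 20.
|tokens in cup 2| = 8.
The claim requires 20 − 8 (= 12) to equal 12, which holds.

True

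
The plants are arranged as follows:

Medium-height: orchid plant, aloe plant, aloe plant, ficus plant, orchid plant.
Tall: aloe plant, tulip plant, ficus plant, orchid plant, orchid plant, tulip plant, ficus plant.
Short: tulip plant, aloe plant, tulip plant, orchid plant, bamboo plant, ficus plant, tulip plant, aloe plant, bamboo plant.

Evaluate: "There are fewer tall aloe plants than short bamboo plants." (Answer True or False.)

tall aloe plants: 1.
short bamboo plants: 2.
The claim requires 1 < 2, which holds.

True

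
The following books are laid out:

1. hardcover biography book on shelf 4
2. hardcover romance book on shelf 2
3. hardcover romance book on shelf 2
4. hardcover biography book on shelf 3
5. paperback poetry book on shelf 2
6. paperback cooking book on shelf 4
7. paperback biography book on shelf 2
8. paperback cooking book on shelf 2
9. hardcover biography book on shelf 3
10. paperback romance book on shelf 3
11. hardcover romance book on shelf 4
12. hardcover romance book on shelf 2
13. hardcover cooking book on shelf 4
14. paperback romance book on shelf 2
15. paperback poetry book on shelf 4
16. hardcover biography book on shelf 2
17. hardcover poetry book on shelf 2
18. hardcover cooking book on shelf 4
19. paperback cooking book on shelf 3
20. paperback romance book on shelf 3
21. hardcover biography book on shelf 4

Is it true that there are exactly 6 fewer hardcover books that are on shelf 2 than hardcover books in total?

There are 5 hardcover books on shelf 2.
There are 12 hardcover books.
The claim requires 12 − 5 (= 7) to equal 6, which does not hold.

False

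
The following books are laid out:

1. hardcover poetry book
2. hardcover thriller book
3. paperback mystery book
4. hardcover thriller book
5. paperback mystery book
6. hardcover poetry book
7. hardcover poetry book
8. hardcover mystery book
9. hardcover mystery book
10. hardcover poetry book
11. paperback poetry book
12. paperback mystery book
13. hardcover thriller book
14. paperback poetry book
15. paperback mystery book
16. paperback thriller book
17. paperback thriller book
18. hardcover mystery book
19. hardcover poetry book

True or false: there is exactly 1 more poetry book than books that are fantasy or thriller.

|poetry books| = 7.
|books that are fantasy or thriller| = 5.
The claim requires 7 − 5 (= 2) to equal 1, which does not hold.

False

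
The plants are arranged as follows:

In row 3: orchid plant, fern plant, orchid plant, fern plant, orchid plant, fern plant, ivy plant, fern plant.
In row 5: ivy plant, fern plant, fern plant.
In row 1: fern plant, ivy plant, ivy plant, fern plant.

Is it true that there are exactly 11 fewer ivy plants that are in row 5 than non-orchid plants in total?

ivy plants in row 5: 1.
non-orchid plants: 12.
The claim requires 12 − 1 (= 11) to equal 11, which holds.

True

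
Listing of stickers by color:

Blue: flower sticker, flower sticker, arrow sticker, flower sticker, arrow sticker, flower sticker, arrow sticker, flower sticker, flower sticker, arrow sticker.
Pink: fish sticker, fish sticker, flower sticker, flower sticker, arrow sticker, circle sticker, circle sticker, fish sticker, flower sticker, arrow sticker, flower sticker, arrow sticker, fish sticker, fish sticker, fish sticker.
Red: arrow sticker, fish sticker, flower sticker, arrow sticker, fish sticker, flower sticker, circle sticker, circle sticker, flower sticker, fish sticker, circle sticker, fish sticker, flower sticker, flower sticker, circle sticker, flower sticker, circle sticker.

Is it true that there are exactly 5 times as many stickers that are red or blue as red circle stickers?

stickers that are red or blue: 27.
red circle stickers: 5.
The claim requires 27 = 5 × 5 = 25, which does not hold.

False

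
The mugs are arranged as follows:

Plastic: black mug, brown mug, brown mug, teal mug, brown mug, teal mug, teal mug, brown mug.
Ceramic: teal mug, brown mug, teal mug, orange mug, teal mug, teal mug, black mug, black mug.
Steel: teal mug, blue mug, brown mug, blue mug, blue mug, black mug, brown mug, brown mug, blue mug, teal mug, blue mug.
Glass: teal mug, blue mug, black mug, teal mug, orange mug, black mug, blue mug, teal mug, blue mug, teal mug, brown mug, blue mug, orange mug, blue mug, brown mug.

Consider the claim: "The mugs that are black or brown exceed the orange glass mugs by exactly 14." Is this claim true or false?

True

|mugs that are black or brown| = 16.
|orange glass mugs| = 2.
The claim requires 16 − 2 (= 14) to equal 14, which holds.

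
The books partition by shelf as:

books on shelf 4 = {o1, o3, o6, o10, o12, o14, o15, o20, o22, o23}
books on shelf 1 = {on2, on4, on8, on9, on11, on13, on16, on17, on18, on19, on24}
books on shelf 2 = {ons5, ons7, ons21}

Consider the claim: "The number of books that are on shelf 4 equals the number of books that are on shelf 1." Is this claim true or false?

books on shelf 4: 10.
books on shelf 1: 11.
The claim requires 10 = 11, which does not hold.

False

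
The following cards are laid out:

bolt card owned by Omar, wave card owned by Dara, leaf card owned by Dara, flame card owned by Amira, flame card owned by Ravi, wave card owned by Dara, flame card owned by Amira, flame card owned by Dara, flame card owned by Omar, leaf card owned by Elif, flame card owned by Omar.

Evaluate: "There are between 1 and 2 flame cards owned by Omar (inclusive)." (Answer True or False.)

|flame cards owned by Omar| = 2.
The claim requires 1 ≤ 2 ≤ 2, which holds.

True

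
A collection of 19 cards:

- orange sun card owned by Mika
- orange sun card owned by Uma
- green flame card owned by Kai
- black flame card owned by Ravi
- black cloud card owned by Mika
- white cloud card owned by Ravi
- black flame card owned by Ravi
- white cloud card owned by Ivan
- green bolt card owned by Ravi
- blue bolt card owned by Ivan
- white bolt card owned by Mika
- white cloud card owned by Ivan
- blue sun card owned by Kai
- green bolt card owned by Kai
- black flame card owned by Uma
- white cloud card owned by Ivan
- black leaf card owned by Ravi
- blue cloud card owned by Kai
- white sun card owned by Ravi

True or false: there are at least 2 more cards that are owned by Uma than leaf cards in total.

False

|cards owned by Uma| = 2.
|leaf cards| = 1.
The claim requires 2 − 1 = 1 ≥ 2, which does not hold.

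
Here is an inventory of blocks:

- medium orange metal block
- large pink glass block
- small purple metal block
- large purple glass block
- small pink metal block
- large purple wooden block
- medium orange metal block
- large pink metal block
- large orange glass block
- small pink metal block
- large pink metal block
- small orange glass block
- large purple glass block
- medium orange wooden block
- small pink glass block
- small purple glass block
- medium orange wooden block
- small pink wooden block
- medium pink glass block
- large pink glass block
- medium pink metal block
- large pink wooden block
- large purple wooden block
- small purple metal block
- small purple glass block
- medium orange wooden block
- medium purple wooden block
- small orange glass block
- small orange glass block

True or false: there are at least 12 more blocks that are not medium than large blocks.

|blocks that are not medium| = 21.
|large blocks| = 10.
The claim requires 21 − 10 = 11 ≥ 12, which does not hold.

False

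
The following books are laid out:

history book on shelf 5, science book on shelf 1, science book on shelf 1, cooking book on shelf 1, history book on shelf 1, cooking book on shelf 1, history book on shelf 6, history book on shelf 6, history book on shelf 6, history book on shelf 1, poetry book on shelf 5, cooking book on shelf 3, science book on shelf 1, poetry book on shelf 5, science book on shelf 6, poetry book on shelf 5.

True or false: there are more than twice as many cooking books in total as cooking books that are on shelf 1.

|cooking books| = 3.
|cooking books on shelf 1| = 2.
The claim requires 3 > 2 × 2 = 4, which does not hold.

False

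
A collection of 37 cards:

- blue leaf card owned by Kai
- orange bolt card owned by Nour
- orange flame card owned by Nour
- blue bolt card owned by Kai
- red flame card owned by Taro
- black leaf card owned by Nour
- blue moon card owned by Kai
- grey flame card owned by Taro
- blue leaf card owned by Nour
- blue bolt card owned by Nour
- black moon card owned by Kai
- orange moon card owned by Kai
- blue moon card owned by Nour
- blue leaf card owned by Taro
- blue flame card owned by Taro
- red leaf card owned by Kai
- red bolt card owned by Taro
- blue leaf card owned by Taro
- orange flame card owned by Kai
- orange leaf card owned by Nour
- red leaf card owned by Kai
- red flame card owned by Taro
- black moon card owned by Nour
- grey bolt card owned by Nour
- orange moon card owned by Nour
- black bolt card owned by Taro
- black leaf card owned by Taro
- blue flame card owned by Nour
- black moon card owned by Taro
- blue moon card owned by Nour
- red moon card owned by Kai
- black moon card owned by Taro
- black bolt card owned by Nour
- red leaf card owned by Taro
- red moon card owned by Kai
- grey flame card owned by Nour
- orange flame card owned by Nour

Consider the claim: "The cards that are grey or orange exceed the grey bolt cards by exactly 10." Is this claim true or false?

False

|cards that are grey or orange| = 10.
|grey bolt cards| = 1.
The claim requires 10 − 1 (= 9) to equal 10, which does not hold.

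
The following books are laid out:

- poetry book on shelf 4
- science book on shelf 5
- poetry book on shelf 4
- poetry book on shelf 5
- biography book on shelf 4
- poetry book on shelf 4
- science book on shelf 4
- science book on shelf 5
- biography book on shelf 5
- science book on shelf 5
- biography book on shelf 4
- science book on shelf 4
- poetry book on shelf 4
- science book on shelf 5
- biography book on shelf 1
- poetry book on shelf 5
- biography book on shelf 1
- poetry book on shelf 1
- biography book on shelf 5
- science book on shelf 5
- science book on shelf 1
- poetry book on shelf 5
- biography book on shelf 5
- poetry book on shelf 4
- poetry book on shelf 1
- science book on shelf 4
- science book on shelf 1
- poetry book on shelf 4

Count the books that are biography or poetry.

biography: 7; poetry: 11; together 7 + 11 = 18.

18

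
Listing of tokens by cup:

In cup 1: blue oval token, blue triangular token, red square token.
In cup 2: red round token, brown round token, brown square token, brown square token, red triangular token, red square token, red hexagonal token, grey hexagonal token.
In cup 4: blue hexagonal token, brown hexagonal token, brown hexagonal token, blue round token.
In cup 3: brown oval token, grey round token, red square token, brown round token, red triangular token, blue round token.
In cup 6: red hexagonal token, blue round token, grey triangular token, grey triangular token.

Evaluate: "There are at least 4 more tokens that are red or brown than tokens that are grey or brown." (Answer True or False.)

True

There are 15 tokens that are red or brown.
There are 11 tokens that are grey or brown.
The claim requires 15 − 11 = 4 ≥ 4, which holds.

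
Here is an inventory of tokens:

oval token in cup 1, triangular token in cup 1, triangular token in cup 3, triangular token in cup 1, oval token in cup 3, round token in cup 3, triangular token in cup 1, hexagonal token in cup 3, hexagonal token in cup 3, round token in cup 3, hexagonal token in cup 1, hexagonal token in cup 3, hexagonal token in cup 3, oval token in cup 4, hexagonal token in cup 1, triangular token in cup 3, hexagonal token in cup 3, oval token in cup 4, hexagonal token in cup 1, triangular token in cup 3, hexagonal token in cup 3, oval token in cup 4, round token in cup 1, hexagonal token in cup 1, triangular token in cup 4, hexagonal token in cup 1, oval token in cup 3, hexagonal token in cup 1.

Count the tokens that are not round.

25

Total tokens: 28; with the excluded value: 3; remaining 28 − 3 = 25.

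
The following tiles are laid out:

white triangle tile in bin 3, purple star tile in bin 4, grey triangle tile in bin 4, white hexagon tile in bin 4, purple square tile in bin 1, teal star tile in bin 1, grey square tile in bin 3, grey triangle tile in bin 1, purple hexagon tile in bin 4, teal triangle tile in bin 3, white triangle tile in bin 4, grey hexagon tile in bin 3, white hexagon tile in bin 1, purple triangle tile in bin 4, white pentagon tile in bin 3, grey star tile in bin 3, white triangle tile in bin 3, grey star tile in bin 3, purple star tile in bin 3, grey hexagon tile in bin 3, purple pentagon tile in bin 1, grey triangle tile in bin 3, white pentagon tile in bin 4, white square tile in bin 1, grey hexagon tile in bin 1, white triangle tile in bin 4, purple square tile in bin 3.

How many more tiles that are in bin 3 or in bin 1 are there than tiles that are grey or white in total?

1

tiles in bin 3 or in bin 1: 19.
tiles that are grey or white: 18.
19 − 18 = 1.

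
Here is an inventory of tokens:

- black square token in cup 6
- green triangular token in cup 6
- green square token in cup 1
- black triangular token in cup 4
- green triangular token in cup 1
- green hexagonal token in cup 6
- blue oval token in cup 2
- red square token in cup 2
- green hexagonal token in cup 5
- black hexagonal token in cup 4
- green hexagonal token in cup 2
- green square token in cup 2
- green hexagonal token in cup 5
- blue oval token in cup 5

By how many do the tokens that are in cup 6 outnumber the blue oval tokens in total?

1

tokens in cup 6: 3.
blue oval tokens: 2.
3 − 2 = 1.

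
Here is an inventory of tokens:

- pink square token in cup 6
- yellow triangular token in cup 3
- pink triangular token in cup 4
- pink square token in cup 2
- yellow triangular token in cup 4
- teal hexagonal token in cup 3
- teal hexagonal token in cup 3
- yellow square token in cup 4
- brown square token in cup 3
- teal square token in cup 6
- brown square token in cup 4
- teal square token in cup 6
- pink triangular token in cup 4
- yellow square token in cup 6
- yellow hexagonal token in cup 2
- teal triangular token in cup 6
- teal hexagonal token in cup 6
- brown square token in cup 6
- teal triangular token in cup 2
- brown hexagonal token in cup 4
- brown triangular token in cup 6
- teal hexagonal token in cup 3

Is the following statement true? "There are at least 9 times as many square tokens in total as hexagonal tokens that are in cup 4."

|square tokens| = 9.
|hexagonal tokens in cup 4| = 1.
The claim requires 9 ≥ 9 × 1 = 9, which holds.

True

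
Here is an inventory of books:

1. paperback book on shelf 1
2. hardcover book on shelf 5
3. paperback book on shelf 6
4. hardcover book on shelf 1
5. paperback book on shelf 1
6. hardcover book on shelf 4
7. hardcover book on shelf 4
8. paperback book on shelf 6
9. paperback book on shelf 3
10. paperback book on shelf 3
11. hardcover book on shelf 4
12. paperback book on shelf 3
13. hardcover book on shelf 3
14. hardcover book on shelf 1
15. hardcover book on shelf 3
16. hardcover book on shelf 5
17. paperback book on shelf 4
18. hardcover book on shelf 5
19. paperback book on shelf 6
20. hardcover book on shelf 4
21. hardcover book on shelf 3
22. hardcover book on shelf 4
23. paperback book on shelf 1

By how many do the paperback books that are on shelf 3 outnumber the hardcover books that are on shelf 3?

paperback books on shelf 3: 3.
hardcover books on shelf 3: 3.
3 − 3 = 0.

0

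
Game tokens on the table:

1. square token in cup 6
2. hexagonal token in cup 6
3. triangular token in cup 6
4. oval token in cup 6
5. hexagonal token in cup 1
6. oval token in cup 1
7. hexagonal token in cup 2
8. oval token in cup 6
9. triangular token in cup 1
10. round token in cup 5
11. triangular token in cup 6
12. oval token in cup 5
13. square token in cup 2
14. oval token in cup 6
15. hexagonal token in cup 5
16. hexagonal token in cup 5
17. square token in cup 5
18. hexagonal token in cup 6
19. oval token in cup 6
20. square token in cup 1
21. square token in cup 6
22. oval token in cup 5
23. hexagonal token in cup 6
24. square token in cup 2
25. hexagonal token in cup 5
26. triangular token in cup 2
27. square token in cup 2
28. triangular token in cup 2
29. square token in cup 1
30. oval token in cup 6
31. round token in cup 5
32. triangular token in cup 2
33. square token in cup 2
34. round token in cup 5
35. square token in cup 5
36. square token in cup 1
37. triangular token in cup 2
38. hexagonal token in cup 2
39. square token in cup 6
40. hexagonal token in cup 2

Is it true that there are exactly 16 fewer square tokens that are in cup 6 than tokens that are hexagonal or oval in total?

False

There are 3 square tokens in cup 6.
There are 18 tokens that are hexagonal or oval.
The claim requires 18 − 3 (= 15) to equal 16, which does not hold.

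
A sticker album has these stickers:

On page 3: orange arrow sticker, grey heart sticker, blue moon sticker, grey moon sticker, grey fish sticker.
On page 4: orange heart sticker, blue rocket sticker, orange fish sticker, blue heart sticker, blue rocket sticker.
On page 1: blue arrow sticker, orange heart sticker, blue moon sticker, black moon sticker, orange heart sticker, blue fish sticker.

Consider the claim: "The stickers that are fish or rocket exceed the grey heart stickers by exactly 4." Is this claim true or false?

True

There are 5 stickers that are fish or rocket.
There is 1 grey heart sticker.
The claim requires 5 − 1 (= 4) to equal 4, which holds.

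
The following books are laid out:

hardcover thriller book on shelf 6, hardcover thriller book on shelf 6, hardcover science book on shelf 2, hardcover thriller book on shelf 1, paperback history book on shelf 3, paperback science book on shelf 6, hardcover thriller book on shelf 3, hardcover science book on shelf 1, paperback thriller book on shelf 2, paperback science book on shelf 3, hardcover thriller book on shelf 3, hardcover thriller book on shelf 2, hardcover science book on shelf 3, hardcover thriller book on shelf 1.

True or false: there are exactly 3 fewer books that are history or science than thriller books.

There are 6 books that are history or science.
There are 8 thriller books.
The claim requires 8 − 6 (= 2) to equal 3, which does not hold.

False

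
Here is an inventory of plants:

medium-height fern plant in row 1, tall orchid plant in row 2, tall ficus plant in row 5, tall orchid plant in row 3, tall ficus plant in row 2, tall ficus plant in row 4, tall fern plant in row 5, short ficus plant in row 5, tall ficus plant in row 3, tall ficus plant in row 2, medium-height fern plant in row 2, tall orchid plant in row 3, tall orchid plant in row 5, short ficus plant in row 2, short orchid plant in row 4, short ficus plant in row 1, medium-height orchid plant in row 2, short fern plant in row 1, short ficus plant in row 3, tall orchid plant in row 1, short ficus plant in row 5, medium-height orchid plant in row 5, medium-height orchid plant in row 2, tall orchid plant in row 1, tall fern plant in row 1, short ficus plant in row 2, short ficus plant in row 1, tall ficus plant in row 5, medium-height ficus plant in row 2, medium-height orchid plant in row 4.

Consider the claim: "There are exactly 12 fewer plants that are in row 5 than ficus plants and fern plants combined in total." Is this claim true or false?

|plants in row 5| = 7.
ficus plants: 14; fern plants: 5; combined: 14 + 5 = 19.
The claim requires 19 − 7 (= 12) to equal 12, which holds.

True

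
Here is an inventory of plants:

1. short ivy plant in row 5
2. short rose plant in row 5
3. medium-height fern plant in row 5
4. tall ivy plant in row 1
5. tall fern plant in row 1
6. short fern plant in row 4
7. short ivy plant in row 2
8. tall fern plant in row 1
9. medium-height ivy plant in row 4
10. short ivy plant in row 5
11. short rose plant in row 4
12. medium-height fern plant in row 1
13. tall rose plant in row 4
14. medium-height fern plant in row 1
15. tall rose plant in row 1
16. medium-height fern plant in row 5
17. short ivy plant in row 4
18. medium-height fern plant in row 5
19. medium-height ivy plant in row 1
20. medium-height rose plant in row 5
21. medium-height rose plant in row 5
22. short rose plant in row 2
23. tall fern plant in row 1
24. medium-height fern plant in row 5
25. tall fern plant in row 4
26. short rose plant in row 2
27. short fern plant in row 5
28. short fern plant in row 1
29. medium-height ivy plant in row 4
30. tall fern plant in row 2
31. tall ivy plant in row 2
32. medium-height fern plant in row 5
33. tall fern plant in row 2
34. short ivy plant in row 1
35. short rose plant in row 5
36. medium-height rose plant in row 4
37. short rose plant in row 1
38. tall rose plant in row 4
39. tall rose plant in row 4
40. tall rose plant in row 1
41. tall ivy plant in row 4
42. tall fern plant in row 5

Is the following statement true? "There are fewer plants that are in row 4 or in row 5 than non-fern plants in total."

|plants in row 4 or in row 5| = 24.
|non-fern plants| = 25.
The claim requires 24 < 25, which holds.

True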